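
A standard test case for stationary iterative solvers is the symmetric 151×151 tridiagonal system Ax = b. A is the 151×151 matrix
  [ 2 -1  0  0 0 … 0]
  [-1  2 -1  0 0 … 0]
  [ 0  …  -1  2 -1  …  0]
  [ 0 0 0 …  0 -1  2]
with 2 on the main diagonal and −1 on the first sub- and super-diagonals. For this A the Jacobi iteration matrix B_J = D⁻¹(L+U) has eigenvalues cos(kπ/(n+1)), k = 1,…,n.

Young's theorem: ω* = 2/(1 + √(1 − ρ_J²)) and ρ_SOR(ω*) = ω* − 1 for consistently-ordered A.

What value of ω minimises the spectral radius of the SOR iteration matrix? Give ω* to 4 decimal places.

ω* = 1.9595

With n=151, ρ(Jacobi) = cos(π/152) = 0.9998.
root = sin(π/152) = 0.02067  (since 1−cos² = sin²).
ω* = 2/(1+0.02067) = 1.9595
ρ_SOR = ω* − 1 ≈ 0.9595.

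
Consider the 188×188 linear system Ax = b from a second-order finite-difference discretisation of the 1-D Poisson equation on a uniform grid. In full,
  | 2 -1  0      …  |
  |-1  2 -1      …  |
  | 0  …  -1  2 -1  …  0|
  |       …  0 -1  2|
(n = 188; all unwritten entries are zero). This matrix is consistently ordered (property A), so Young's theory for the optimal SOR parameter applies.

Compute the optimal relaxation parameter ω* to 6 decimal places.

B_J for the 188×188 system has eigenvalues cos(kπ/189); ρ_J = cos(π/189) = 0.999862.
√(1 − cos²(π/189)) = sin(π/189) ≈ 0.0166214.
Then 2/(1+√(1−ρ_J²)) = 2/(1+0.0166214); ω* = 2/1.0166214 = 1.967301.
ρ_SOR = ω* − 1 ≈ 0.967301.

ω* = 1.967301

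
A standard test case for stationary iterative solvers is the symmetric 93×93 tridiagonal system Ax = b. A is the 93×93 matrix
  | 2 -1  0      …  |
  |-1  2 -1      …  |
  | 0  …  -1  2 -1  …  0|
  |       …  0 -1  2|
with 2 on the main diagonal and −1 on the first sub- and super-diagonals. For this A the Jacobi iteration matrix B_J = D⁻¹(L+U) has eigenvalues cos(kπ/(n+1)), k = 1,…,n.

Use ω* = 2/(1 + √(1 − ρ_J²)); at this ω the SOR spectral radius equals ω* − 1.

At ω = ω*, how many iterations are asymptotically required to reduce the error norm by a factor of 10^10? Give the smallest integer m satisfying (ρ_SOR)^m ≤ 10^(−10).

m = 345

With n=93, ρ(Jacobi) = cos(π/94) = 0.9994416.
√(1−ρ_J²) simplifies to sin(π/94) = 0.0334150.
[ω*] 2 ÷ (1 + 0.0334150) = 2 ÷ 1.0334150 = 1.9353309.
ρ(B_{ω*}) = ω*−1 = 0.9353309
Need (0.9353309)^m ≤ 10^(−10): m ≥ 10·ln10/|ln 0.9353309| = 23.0259/0.0668549 = 344.416 ⇒ m = 345.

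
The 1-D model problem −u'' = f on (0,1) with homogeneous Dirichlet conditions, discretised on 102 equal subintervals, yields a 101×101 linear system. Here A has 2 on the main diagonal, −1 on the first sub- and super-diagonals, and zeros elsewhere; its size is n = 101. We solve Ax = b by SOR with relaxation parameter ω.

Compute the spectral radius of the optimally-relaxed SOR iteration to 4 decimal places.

ρ_SOR = 0.9402

With n=101, ρ(Jacobi) = cos(π/102) = 0.9995.
√(1−ρ_J²) = |sin(π/102)| = 0.03080
ω* = 2 / (1 + 0.03080) = 2 / 1.03080 ≈ 1.9402.
and ρ(B_{ω*}) = 1.9402 − 1 = 0.9402.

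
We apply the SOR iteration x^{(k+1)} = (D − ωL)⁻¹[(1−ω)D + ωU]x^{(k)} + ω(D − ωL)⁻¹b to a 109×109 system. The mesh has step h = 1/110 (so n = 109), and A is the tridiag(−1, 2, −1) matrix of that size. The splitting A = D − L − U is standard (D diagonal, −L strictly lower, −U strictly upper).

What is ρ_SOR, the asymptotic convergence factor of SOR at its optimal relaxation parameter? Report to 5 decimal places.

With n=109, ρ(Jacobi) = cos(π/110) = 0.99959.
√(1−ρ_J²) simplifies to sin(π/110) = 0.028556.
[ω*] 2 ÷ (1 + 0.028556) = 2 ÷ 1.028556 = 1.94447.
At ω = 1.94447 every |λ(B_ω)| = ω−1, so ρ_SOR = 0.94447.

ρ_SOR = 0.94447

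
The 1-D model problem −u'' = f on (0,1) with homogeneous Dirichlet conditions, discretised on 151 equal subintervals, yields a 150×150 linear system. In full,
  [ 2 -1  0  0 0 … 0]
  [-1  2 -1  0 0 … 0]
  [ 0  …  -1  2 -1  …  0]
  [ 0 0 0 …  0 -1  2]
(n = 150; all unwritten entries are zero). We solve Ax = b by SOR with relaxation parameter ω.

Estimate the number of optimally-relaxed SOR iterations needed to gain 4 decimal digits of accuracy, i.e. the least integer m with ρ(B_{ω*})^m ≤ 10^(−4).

m = 222

spectrum of D⁻¹(L+U) = {cos(kπ/151) : 1≤k≤150}; ρ_J = cos(π/151) = 0.9997836.
1 − cos²(π/151) = sin²(π/151) ⇒ √(1−ρ_J²) = sin(π/151) = 0.0208037.
[ω*] 2 ÷ (1 + 0.0208037) = 2 ÷ 1.0208037 = 1.9592405.
and ρ(B_{ω*}) = 1.9592405 − 1 = 0.9592405.
ρ_SOR^m ≤ 10^(−4) ⇔ m ≥ 4·ln10/(−ln 0.9592405) = 9.21034/0.0416135 = 221.331; m = ⌈221.331⌉ = 222.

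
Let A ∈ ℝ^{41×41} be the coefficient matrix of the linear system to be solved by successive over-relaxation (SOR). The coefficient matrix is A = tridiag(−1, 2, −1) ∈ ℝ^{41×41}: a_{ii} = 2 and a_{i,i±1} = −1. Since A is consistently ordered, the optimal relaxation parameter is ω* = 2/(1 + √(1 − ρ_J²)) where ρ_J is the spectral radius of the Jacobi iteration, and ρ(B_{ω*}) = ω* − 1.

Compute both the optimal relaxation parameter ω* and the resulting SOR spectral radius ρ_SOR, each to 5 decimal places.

ω* = 1.86093, ρ_SOR = 0.86093

spectrum of D⁻¹(L+U) = {cos(kπ/42) : 1≤k≤41}; ρ_J = cos(π/42) = 0.99720.
√(1−ρ_J²) = |sin(π/42)| = 0.074730
[ω*] 2 ÷ (1 + 0.074730) = 2 ÷ 1.074730 = 1.86093.
At ω = 1.86093 every |λ(B_ω)| = ω−1, so ρ_SOR = 0.86093.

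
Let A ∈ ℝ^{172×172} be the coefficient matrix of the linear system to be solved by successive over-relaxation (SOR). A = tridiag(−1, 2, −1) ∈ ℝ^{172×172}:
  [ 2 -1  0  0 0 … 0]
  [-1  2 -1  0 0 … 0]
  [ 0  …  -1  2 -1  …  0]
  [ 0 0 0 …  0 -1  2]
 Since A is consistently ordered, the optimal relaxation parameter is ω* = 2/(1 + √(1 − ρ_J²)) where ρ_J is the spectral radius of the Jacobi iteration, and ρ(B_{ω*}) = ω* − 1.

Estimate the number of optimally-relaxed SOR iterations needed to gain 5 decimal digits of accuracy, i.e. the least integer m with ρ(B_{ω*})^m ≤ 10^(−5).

m = 317

B_J for the 172×172 system has eigenvalues cos(kπ/173); ρ_J = cos(π/173) = 0.9998351.
√(1−ρ_J²) simplifies to sin(π/173) = 0.0181585.
ω* = 2/(1 + 0.0181585) = 2/1.0181585 = 1.9643307.
ρ_SOR = ω* − 1 = 1.9643307 − 1 = 0.9643307.
ρ_SOR^m ≤ 10^(−5) ⇔ m ≥ 5·ln10/(−ln 0.9643307) = 11.5129/0.036321 = 316.976; m = ⌈316.976⌉ = 317.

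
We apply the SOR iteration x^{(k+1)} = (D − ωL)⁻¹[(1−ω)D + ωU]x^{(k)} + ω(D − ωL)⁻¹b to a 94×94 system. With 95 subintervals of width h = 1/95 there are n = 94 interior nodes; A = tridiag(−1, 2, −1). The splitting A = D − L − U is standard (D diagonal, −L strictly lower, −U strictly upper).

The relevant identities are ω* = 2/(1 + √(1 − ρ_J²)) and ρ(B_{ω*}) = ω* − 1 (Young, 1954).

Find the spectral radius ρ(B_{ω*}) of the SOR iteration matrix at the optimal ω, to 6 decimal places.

ρ_SOR = 0.935990

ρ_J = max_k |cos(kπ/95)| = cos(π/95) = 0.999453
√(1−ρ_J²) = |sin(π/95)| = 0.0330634
ω* = 2/(1 + 0.0330634) = 2/1.0330634 = 1.935990.
ρ_SOR = ω* − 1 = 1.935990 − 1 = 0.935990.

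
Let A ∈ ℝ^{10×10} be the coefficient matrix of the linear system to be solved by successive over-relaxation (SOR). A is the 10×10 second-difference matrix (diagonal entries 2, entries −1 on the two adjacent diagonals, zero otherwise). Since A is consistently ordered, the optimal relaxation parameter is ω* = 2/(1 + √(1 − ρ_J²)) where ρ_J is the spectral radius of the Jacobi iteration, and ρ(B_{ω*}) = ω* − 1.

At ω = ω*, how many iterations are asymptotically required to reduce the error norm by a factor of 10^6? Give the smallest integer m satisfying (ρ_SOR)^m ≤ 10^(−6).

With n=10, ρ(Jacobi) = cos(π/11) = 0.9594930.
√(1−ρ_J²) = |sin(π/11)| = 0.2817326
ω* = 2 / (1 + 0.2817326) = 2 / 1.2817326 ≈ 1.5603879.
and ρ(B_{ω*}) = 1.5603879 − 1 = 0.5603879.
For 6 digits: m = 6·ln10 / (−ln 0.5603879) = 13.8155/0.579126 = 23.856; round up → m = 24.

m = 24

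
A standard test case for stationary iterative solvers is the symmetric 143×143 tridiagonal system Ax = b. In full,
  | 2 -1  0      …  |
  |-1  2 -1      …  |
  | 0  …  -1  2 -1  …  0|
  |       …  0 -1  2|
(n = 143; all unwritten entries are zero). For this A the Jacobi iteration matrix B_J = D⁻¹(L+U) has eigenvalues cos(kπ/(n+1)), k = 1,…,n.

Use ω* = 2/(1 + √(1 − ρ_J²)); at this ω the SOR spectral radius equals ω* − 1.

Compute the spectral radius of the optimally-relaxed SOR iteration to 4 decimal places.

B_J for the 143×143 system has eigenvalues cos(kπ/144); ρ_J = cos(π/144) = 0.9998.
√(1−ρ_J²) = |sin(π/144)| = 0.02181
So ω* = 2/1.02181 = 1.9573 (Young).
At ω = 1.9573 every |λ(B_ω)| = ω−1, so ρ_SOR = 0.9573.

ρ_SOR = 0.9573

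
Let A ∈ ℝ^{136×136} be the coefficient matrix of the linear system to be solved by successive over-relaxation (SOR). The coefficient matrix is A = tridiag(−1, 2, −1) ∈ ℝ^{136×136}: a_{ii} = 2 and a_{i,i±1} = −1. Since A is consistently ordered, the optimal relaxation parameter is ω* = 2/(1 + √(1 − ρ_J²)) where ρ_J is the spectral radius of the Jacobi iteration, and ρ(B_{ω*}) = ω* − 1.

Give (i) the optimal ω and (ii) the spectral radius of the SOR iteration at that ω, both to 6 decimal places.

[ρ_J] n=136: ρ(B_J) = cos(π/(n+1)) = cos(π/137) = 0.999737.
1 − cos²(π/137) = sin²(π/137) ⇒ √(1−ρ_J²) = sin(π/137) = 0.0229293.
Then 2/(1+√(1−ρ_J²)) = 2/(1+0.0229293); ω* = 2/1.0229293 = 1.955169.
At ω = 1.955169 every |λ(B_ω)| = ω−1, so ρ_SOR = 0.955169.

ω* = 1.955169, ρ_SOR = 0.955169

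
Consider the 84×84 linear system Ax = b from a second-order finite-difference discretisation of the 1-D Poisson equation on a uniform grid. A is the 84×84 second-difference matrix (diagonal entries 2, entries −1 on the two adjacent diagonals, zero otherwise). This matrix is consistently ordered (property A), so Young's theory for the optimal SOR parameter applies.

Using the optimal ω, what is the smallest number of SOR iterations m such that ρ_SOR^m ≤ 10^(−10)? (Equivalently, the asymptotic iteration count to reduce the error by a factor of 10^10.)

m = 312

With n=84, ρ(Jacobi) = cos(π/85) = 0.9993171.
√(1−ρ_J²) = |sin(π/85)| = 0.0369515
ω* = 2 / (1 + 0.0369515) = 2 / 1.0369515 ≈ 1.9287305.
Hence ρ(B_{ω*}) = 1.9287305 − 1 = 0.9287305.
(0.9287305)^m ≤ 10^{−10}  ⇒  m·ln(0.9287305) ≤ −10·ln10  ⇒  m ≥ 311.427  ⇒  m = 312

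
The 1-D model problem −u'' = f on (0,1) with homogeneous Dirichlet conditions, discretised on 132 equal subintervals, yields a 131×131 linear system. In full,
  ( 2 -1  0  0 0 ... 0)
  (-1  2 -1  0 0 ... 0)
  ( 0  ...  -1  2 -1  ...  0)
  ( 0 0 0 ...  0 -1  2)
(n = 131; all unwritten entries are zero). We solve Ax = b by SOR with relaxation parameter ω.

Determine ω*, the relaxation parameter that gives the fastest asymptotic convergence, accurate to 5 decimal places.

spectrum of D⁻¹(L+U) = {cos(kπ/132) : 1≤k≤131}; ρ_J = cos(π/132) = 0.99972.
√(1 − cos²(π/132)) = sin(π/132) ≈ 0.023798.
Young: ω* = 2/(1+√(1−ρ_J²)) = 2/(1+0.023798) = 2/1.023798 = 1.95351.
At ω = 1.95351 every |λ(B_ω)| = ω−1, so ρ_SOR = 0.95351.

ω* = 1.95351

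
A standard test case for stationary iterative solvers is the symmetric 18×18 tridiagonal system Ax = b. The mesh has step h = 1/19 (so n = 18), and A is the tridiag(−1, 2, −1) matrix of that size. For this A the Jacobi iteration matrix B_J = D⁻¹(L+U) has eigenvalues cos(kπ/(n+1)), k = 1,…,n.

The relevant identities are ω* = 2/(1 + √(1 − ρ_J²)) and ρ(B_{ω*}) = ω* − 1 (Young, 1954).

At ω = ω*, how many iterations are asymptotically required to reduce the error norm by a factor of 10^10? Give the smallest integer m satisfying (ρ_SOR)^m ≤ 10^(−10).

m = 70

n=18: λ(B_J) = 1 − λ(A)/2 = cos(kπ/19); k=1 gives ρ_J = 0.9863613.
√(1 − cos²(π/19)) = sin(π/19) ≈ 0.1645946.
[ω*] 2 ÷ (1 + 0.1645946) = 2 ÷ 1.1645946 = 1.7173358.
Hence ρ(B_{ω*}) = 1.7173358 − 1 = 0.7173358.
ρ_SOR^m ≤ 10^(−10) ⇔ m ≥ 10·ln10/(−ln 0.7173358) = 23.0259/0.332211 = 69.311; m = ⌈69.311⌉ = 70.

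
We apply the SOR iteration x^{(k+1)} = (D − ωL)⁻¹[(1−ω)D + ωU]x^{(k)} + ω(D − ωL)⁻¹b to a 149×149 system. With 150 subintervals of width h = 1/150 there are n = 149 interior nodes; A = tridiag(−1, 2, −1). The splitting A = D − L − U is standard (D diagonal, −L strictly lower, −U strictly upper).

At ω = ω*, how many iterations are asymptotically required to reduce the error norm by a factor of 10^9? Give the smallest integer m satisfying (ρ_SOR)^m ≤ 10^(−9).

½·tridiag(1,0,1) at n=149: λ_k = cos(kπ/150); max |λ| at k=1 ⇒ ρ_J = cos(π/150) ≈ 0.9997807.
root = sin(π/150) = 0.0209424  (since 1−cos² = sin²).
Young: ω* = 2/(1+√(1−ρ_J²)) = 2/(1+0.0209424) = 2/1.0209424 = 1.9589744.
and ρ(B_{ω*}) = 1.9589744 − 1 = 0.9589744.
m ≥ 9·ln10 / (−ln 0.9589744) = 494.697; smallest integer m = 495.

m = 495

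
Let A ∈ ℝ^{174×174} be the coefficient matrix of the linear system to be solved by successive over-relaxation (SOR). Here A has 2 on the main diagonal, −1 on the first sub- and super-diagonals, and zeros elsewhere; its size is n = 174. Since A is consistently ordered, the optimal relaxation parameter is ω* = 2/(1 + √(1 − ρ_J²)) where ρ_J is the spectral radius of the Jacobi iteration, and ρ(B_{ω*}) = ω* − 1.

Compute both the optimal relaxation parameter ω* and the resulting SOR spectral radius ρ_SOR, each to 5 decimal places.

ω* = 1.96473, ρ_SOR = 0.96473

spectrum of D⁻¹(L+U) = {cos(kπ/175) : 1≤k≤174}; ρ_J = cos(π/175) = 0.99984.
root = sin(π/175) = 0.017951  (since 1−cos² = sin²).
Then 2/(1+√(1−ρ_J²)) = 2/(1+0.017951); ω* = 2/1.017951 = 1.96473.
At ω = 1.96473 every |λ(B_ω)| = ω−1, so ρ_SOR = 0.96473.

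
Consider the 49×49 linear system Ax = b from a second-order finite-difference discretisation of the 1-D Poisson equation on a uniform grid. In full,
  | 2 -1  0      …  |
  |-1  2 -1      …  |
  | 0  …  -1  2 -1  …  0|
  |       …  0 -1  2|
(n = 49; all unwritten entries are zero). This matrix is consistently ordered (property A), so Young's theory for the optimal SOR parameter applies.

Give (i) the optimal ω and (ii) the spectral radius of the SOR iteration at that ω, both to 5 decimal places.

B_J for the 49×49 system has eigenvalues cos(kπ/50); ρ_J = cos(π/50) = 0.99803.
√(1−ρ_J²) = |sin(π/50)| = 0.062791
[ω*] 2 ÷ (1 + 0.062791) = 2 ÷ 1.062791 = 1.88184.
At ω = 1.88184 every |λ(B_ω)| = ω−1, so ρ_SOR = 0.88184.

ω* = 1.88184, ρ_SOR = 0.88184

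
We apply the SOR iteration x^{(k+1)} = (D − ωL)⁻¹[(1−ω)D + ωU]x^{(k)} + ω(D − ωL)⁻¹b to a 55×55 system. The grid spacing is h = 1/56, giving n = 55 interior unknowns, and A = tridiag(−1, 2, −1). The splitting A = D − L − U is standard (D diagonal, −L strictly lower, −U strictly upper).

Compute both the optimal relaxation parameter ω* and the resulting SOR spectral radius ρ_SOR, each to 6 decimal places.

[ρ_J] n=55: ρ(B_J) = cos(π/(n+1)) = cos(π/56) = 0.998427.
√(1 − cos²(π/56)) = sin(π/56) ≈ 0.0560704.
So ω* = 2/1.0560704 = 1.893813 (Young).
ρ(B_{ω*}) = ω*−1 = 0.893813

ω* = 1.893813, ρ_SOR = 0.893813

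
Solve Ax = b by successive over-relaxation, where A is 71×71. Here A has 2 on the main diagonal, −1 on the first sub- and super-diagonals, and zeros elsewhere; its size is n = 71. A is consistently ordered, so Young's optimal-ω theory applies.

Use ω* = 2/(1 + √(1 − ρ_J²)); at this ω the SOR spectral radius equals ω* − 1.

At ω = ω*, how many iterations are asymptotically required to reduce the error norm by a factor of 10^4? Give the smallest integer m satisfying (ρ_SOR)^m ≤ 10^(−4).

B_J for the 71×71 system has eigenvalues cos(kπ/72); ρ_J = cos(π/72) = 0.9990482.
√(1 − cos²(π/72)) = sin(π/72) ≈ 0.0436194.
ω* = 2/(1 + 0.0436194) = 2/1.0436194 = 1.9164075.
and ρ(B_{ω*}) = 1.9164075 − 1 = 0.9164075.
m ≥ 4·ln10 / (−ln 0.9164075) = 105.509; smallest integer m = 106.

m = 106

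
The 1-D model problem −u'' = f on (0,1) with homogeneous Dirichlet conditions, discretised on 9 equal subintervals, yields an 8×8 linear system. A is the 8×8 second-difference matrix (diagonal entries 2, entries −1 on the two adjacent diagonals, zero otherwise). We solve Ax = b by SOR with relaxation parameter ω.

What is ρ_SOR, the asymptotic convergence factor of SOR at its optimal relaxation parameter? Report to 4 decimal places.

spectrum of D⁻¹(L+U) = {cos(kπ/9) : 1≤k≤8}; ρ_J = cos(π/9) = 0.9397.
√(1 − cos²(π/9)) = sin(π/9) ≈ 0.34202.
So ω* = 2/1.34202 = 1.4903 (Young).
Hence ρ(B_{ω*}) = 1.4903 − 1 = 0.4903.

ρ_SOR = 0.4903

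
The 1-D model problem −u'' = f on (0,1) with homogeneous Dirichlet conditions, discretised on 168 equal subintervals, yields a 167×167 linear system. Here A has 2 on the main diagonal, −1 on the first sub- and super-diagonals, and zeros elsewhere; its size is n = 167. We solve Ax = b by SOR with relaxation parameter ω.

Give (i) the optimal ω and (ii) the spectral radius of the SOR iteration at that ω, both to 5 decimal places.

ω* = 1.96329, ρ_SOR = 0.96329

With n=167, ρ(Jacobi) = cos(π/168) = 0.99983.
√(1−ρ_J²) = |sin(π/168)| = 0.018699
Then 2/(1+√(1−ρ_J²)) = 2/(1+0.018699); ω* = 2/1.018699 = 1.96329.
ρ_SOR = ω* − 1 = 1.96329 − 1 = 0.96329.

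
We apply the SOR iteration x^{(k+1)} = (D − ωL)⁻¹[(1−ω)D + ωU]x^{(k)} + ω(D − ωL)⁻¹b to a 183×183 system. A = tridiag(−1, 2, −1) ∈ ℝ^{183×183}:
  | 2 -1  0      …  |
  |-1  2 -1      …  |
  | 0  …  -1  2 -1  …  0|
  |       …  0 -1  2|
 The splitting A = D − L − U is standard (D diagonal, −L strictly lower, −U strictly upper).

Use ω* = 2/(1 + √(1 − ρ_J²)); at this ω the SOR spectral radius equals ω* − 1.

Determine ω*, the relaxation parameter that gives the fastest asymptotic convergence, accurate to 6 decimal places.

ρ_J = max_k |cos(kπ/184)| = cos(π/184) = 0.999854
√(1−ρ_J²) simplifies to sin(π/184) = 0.0170730.
ω* = 2/(1+0.0170730) = 1.966427
ρ(B_{ω*}) = ω*−1 = 0.966427

ω* = 1.966427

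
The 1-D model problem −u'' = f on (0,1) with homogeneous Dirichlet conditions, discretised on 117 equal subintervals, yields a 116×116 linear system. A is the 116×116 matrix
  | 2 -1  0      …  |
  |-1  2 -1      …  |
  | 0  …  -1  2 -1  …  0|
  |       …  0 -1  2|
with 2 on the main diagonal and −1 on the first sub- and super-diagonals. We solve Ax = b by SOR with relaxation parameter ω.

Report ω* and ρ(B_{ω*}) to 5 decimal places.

ω* = 1.94771, ρ_SOR = 0.94771

ρ_J = max_k |cos(kπ/117)| = cos(π/117) = 0.99964
1 − cos²(π/117) = sin²(π/117) ⇒ √(1−ρ_J²) = sin(π/117) = 0.026848.
ω* = 2/(1 + 0.026848) = 2/1.026848 = 1.94771.
At ω = 1.94771 every |λ(B_ω)| = ω−1, so ρ_SOR = 0.94771.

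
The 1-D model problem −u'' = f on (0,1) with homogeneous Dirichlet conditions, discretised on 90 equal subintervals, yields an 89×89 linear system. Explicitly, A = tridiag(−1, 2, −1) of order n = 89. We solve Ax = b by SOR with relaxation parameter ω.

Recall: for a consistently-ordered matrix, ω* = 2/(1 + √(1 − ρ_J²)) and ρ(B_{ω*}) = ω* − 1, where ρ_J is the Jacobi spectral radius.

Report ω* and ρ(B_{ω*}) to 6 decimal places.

With n=89, ρ(Jacobi) = cos(π/90) = 0.999391.
1 − cos²(π/90) = sin²(π/90) ⇒ √(1−ρ_J²) = sin(π/90) = 0.0348995.
Then 2/(1+√(1−ρ_J²)) = 2/(1+0.0348995); ω* = 2/1.0348995 = 1.932555.
At ω = 1.932555 every |λ(B_ω)| = ω−1, so ρ_SOR = 0.932555.

ω* = 1.932555, ρ_SOR = 0.932555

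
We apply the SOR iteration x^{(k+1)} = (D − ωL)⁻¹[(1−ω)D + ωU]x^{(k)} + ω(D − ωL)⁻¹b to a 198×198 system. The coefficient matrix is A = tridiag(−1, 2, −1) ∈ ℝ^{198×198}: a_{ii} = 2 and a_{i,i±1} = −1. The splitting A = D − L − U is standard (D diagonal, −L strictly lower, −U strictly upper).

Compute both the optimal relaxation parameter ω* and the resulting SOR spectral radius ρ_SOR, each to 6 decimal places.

ω* = 1.968918, ρ_SOR = 0.968918

½·tridiag(1,0,1) at n=198: λ_k = cos(kπ/199); max |λ| at k=1 ⇒ ρ_J = cos(π/199) ≈ 0.999875.
√(1 − cos²(π/199)) = sin(π/199) ≈ 0.0157862.
ω* = 2 / (1 + 0.0157862) = 2 / 1.0157862 ≈ 1.968918.
and ρ(B_{ω*}) = 1.968918 − 1 = 0.968918.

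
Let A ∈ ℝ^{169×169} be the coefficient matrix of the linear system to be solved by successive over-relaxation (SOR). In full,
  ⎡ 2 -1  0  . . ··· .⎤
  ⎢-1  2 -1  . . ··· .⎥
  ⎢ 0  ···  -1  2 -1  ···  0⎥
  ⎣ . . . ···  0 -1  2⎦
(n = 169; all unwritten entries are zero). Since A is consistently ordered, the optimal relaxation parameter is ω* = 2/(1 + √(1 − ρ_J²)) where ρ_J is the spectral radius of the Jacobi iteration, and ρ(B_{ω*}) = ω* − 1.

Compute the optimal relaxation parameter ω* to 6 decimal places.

ω* = 1.963713

With n=169, ρ(Jacobi) = cos(π/170) = 0.999829.
1 − cos²(π/170) = sin²(π/170) ⇒ √(1−ρ_J²) = sin(π/170) = 0.0184789.
ω* = 2/(1 + 0.0184789) = 2/1.0184789 = 1.963713.
ρ_SOR = ω* − 1 = 1.963713 − 1 = 0.963713.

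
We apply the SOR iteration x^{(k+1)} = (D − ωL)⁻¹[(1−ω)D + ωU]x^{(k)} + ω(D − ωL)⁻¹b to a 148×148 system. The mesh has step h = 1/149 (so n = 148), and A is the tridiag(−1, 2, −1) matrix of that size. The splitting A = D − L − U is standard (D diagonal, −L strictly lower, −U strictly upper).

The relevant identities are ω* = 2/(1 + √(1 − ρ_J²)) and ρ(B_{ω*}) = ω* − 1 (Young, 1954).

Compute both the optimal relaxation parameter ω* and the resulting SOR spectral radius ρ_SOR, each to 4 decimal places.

ω* = 1.9587, ρ_SOR = 0.9587

½·tridiag(1,0,1) at n=148: λ_k = cos(kπ/149); max |λ| at k=1 ⇒ ρ_J = cos(π/149) ≈ 0.9998.
root = sin(π/149) = 0.02108  (since 1−cos² = sin²).
[ω*] 2 ÷ (1 + 0.02108) = 2 ÷ 1.02108 = 1.9587.
[ρ_SOR] ω* − 1 = 0.9587.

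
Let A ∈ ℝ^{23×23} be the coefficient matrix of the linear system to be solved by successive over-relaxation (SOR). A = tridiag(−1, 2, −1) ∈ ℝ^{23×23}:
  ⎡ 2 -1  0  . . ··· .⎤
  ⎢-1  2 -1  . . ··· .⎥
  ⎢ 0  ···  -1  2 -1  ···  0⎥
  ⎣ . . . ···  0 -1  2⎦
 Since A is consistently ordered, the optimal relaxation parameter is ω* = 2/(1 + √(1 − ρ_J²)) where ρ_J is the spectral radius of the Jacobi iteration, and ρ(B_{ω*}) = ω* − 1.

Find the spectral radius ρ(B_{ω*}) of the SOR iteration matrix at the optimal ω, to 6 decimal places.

[ρ_J] n=23: ρ(B_J) = cos(π/(n+1)) = cos(π/24) = 0.991445.
root = sin(π/24) = 0.1305262  (since 1−cos² = sin²).
ω* = 2 / (1 + 0.1305262) = 2 / 1.1305262 ≈ 1.769088.
ρ_SOR = ω* − 1 = 1.769088 − 1 = 0.769088.

ρ_SOR = 0.769088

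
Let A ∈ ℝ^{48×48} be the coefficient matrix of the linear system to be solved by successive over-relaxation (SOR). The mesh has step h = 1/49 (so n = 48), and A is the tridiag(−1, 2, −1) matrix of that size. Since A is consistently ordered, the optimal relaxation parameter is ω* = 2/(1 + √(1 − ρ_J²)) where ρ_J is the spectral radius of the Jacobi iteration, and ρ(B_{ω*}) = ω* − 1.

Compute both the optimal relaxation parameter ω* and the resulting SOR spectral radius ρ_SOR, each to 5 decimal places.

½·tridiag(1,0,1) at n=48: λ_k = cos(kπ/49); max |λ| at k=1 ⇒ ρ_J = cos(π/49) ≈ 0.99795.
√(1−ρ_J²) = |sin(π/49)| = 0.064070
ω* = 2 / (1 + 0.064070) = 2 / 1.064070 ≈ 1.87958.
[ρ_SOR] ω* − 1 = 0.87958.

ω* = 1.87958, ρ_SOR = 0.87958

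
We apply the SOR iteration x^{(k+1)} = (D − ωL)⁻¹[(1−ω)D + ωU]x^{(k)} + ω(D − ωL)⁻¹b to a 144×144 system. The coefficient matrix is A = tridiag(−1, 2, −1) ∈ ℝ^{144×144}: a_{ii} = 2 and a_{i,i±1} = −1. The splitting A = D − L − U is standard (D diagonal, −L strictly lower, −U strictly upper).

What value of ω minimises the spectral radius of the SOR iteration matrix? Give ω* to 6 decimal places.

B_J for the 144×144 system has eigenvalues cos(kπ/145); ρ_J = cos(π/145) = 0.999765.
root = sin(π/145) = 0.0216645  (since 1−cos² = sin²).
Then 2/(1+√(1−ρ_J²)) = 2/(1+0.0216645); ω* = 2/1.0216645 = 1.957590.
ρ_SOR = ω* − 1 ≈ 0.957590.

ω* = 1.957590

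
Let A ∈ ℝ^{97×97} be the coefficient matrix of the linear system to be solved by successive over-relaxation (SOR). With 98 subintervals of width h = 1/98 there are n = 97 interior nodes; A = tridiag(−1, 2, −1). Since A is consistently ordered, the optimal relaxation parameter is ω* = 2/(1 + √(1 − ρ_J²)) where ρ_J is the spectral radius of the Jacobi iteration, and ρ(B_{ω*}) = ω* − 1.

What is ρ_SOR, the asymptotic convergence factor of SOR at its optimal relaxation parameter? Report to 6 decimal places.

ρ_SOR = 0.937888

½·tridiag(1,0,1) at n=97: λ_k = cos(kπ/98); max |λ| at k=1 ⇒ ρ_J = cos(π/98) ≈ 0.999486.
√(1−ρ_J²) simplifies to sin(π/98) = 0.0320516.
ω* = 2/(1 + 0.0320516) = 2/1.0320516 = 1.937888.
[ρ_SOR] ω* − 1 = 0.937888.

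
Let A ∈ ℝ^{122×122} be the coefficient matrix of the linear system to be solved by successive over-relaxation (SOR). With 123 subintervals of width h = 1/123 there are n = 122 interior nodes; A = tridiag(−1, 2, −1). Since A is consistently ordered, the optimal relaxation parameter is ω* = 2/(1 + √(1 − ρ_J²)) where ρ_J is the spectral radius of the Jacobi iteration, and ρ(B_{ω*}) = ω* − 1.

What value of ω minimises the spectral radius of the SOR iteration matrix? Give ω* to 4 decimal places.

ω* = 1.9502

With n=122, ρ(Jacobi) = cos(π/123) = 0.9997.
1 − cos²(π/123) = sin²(π/123) ⇒ √(1−ρ_J²) = sin(π/123) = 0.02554.
Young: ω* = 2/(1+√(1−ρ_J²)) = 2/(1+0.02554) = 2/1.02554 = 1.9502.
and ρ(B_{ω*}) = 1.9502 − 1 = 0.9502.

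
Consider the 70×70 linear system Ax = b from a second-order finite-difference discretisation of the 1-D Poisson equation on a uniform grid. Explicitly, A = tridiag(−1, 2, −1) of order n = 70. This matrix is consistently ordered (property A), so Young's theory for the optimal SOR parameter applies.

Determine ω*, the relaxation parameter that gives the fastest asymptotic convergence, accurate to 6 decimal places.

ω* = 1.915281

n=70: λ(B_J) = 1 − λ(A)/2 = cos(kπ/71); k=1 gives ρ_J = 0.999021.
√(1 − cos²(π/71)) = sin(π/71) ≈ 0.0442333.
Young: ω* = 2/(1+√(1−ρ_J²)) = 2/(1+0.0442333) = 2/1.0442333 = 1.915281.
ρ_SOR = ω* − 1 = 1.915281 − 1 = 0.915281.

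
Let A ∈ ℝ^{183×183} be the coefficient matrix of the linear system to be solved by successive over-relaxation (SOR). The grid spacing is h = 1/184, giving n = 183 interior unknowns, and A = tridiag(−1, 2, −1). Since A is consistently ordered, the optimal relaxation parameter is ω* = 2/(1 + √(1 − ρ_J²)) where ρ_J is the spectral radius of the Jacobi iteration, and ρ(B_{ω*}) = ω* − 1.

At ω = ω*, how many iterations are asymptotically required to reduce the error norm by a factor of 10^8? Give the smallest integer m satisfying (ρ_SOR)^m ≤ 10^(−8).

m = 540

ρ_J = max_k |cos(kπ/184)| = cos(π/184) = 0.9998542
1 − cos²(π/184) = sin²(π/184) ⇒ √(1−ρ_J²) = sin(π/184) = 0.0170730.
ω* = 2/(1+0.0170730) = 1.9664272
ρ_SOR = ω* − 1 = 1.9664272 − 1 = 0.9664272.
(0.9664272)^m ≤ 10^{−8}  ⇒  m·ln(0.9664272) ≤ −8·ln10  ⇒  m ≥ 539.417  ⇒  m = 540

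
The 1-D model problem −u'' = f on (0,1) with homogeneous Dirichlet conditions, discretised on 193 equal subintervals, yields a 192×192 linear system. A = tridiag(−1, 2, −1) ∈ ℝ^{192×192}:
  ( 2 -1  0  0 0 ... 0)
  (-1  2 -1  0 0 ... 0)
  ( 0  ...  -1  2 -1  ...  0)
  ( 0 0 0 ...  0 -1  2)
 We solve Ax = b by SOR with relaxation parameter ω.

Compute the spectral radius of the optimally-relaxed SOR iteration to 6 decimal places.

ρ_SOR = 0.967967

With n=192, ρ(Jacobi) = cos(π/193) = 0.999868.
√(1−ρ_J²) simplifies to sin(π/193) = 0.0162770.
Then 2/(1+√(1−ρ_J²)) = 2/(1+0.0162770); ω* = 2/1.0162770 = 1.967967.
Hence ρ(B_{ω*}) = 1.967967 − 1 = 0.967967.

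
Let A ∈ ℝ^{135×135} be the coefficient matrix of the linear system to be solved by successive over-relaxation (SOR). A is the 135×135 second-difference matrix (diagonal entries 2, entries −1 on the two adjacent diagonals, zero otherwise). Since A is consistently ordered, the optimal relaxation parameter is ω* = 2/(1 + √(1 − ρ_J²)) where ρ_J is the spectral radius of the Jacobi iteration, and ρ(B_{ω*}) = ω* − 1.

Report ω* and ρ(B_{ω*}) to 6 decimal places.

ω* = 1.954847, ρ_SOR = 0.954847

B_J for the 135×135 system has eigenvalues cos(kπ/136); ρ_J = cos(π/136) = 0.999733.
√(1−ρ_J²) simplifies to sin(π/136) = 0.0230979.
Then 2/(1+√(1−ρ_J²)) = 2/(1+0.0230979); ω* = 2/1.0230979 = 1.954847.
ρ(B_{ω*}) = ω*−1 = 0.954847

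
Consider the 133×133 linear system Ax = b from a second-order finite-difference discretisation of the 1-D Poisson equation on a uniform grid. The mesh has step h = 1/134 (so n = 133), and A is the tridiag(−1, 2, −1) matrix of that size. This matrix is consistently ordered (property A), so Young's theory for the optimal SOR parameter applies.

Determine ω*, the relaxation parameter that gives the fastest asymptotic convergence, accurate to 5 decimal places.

ω* = 1.95419

B_J for the 133×133 system has eigenvalues cos(kπ/134); ρ_J = cos(π/134) = 0.99973.
1 − cos²(π/134) = sin²(π/134) ⇒ √(1−ρ_J²) = sin(π/134) = 0.023443.
Young: ω* = 2/(1+√(1−ρ_J²)) = 2/(1+0.023443) = 2/1.023443 = 1.95419.
ρ(B_{ω*}) = ω*−1 = 0.95419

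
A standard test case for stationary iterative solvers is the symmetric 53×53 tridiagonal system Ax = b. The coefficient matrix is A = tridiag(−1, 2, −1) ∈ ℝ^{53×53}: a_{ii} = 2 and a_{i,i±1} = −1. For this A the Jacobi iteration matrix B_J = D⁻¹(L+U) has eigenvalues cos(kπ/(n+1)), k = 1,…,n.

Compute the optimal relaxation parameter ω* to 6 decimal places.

With n=53, ρ(Jacobi) = cos(π/54) = 0.998308.
1 − cos²(π/54) = sin²(π/54) ⇒ √(1−ρ_J²) = sin(π/54) = 0.0581448.
ω* = 2/(1+0.0581448) = 1.890100
ρ(B_{ω*}) = ω*−1 = 0.890100

ω* = 1.890100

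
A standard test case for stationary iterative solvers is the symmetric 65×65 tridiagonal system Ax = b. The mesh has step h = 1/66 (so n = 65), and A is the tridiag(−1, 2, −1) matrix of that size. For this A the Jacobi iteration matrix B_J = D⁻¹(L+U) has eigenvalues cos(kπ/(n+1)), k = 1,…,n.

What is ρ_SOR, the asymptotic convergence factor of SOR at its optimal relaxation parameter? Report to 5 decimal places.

B_J for the 65×65 system has eigenvalues cos(kπ/66); ρ_J = cos(π/66) = 0.99887.
1 − cos²(π/66) = sin²(π/66) ⇒ √(1−ρ_J²) = sin(π/66) = 0.047582.
ω* = 2/(1 + 0.047582) = 2/1.047582 = 1.90916.
and ρ(B_{ω*}) = 1.90916 − 1 = 0.90916.

ρ_SOR = 0.90916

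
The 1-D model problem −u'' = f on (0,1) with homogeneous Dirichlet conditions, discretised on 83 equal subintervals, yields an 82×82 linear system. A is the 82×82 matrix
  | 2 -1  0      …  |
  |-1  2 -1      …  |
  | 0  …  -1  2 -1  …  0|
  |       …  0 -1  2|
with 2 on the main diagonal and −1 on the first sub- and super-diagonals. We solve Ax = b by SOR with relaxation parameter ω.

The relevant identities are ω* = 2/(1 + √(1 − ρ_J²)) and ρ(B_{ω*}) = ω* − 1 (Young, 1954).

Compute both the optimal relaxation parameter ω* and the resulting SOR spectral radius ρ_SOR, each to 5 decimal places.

ω* = 1.92708, ρ_SOR = 0.92708

½·tridiag(1,0,1) at n=82: λ_k = cos(kπ/83); max |λ| at k=1 ⇒ ρ_J = cos(π/83) ≈ 0.99928.
√(1 − cos²(π/83)) = sin(π/83) ≈ 0.037841.
ω* = 2/(1 + 0.037841) = 2/1.037841 = 1.92708.
At ω = 1.92708 every |λ(B_ω)| = ω−1, so ρ_SOR = 0.92708.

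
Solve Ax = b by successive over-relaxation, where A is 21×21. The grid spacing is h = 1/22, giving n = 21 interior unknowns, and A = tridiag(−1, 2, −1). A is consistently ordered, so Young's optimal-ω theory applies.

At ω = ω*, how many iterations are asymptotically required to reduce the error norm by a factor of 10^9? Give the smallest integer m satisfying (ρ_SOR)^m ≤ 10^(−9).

spectrum of D⁻¹(L+U) = {cos(kπ/22) : 1≤k≤21}; ρ_J = cos(π/22) = 0.9898214.
1 − cos²(π/22) = sin²(π/22) ⇒ √(1−ρ_J²) = sin(π/22) = 0.1423148.
Young: ω* = 2/(1+√(1−ρ_J²)) = 2/(1+0.1423148) = 2/1.1423148 = 1.7508309.
ρ_SOR = ω* − 1 = 1.7508309 − 1 = 0.7508309.
9·ln10 = 20.7233; −ln(0.7508309) = 0.286575; m = ⌈20.7233/0.286575⌉ = ⌈72.314⌉ = 73.

m = 73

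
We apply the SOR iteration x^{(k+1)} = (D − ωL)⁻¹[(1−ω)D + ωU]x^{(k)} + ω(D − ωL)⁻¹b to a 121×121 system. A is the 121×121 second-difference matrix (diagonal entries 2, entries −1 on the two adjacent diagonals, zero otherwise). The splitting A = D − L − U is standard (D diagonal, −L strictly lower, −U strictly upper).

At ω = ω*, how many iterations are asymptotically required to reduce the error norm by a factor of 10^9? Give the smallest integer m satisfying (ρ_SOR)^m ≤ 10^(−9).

[ρ_J] n=121: ρ(B_J) = cos(π/(n+1)) = cos(π/122) = 0.9996685.
1 − cos²(π/122) = sin²(π/122) ⇒ √(1−ρ_J²) = sin(π/122) = 0.0257479.
ω* = 2 / (1 + 0.0257479) = 2 / 1.0257479 ≈ 1.9497968.
Hence ρ(B_{ω*}) = 1.9497968 − 1 = 0.9497968.
(0.9497968)^m ≤ 10^{−9}  ⇒  m·ln(0.9497968) ≤ −9·ln10  ⇒  m ≥ 402.338  ⇒  m = 403

m = 403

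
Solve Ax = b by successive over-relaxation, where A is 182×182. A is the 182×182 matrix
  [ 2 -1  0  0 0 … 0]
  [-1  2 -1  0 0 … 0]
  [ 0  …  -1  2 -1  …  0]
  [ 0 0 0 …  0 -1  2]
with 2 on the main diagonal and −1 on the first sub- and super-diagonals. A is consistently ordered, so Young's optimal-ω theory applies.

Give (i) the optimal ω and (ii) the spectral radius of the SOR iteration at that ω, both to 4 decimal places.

ω* = 1.9662, ρ_SOR = 0.9662

½·tridiag(1,0,1) at n=182: λ_k = cos(kπ/183); max |λ| at k=1 ⇒ ρ_J = cos(π/183) ≈ 0.9999.
√(1 − cos²(π/183)) = sin(π/183) ≈ 0.01717.
ω* = 2/(1 + 0.01717) = 2/1.01717 = 1.9662.
ρ_SOR = ω* − 1 = 1.9662 − 1 = 0.9662.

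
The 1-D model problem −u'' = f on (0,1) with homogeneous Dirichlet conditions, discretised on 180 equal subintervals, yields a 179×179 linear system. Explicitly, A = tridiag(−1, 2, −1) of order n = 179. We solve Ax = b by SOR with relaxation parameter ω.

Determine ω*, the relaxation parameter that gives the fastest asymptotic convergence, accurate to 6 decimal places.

ρ_J = max_k |cos(kπ/180)| = cos(π/180) = 0.999848
1 − cos²(π/180) = sin²(π/180) ⇒ √(1−ρ_J²) = sin(π/180) = 0.0174524.
So ω* = 2/1.0174524 = 1.965694 (Young).
ρ(B_{ω*}) = ω*−1 = 0.965694

ω* = 1.965694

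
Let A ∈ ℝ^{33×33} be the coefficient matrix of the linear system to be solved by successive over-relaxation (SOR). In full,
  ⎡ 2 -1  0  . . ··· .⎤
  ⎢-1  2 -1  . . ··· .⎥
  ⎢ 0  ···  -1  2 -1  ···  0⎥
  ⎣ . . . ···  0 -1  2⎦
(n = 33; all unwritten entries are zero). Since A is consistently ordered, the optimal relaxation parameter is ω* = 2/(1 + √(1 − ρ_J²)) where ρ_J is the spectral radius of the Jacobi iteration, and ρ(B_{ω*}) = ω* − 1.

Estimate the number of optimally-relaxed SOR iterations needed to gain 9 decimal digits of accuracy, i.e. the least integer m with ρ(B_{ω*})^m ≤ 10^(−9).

m = 112

B_J for the 33×33 system has eigenvalues cos(kπ/34); ρ_J = cos(π/34) = 0.9957342.
√(1 − cos²(π/34)) = sin(π/34) ≈ 0.0922684.
ω* = 2/(1 + 0.0922684) = 2/1.0922684 = 1.8310518.
ρ_SOR = ω* − 1 = 1.8310518 − 1 = 0.8310518.
(0.8310518)^m ≤ 10^{−9}  ⇒  m·ln(0.8310518) ≤ −9·ln10  ⇒  m ≥ 111.980  ⇒  m = 112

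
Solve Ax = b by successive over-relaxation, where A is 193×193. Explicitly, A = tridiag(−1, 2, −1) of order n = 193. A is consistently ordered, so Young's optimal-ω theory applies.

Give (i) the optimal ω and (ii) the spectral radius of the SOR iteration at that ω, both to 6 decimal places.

ω* = 1.968130, ρ_SOR = 0.968130

½·tridiag(1,0,1) at n=193: λ_k = cos(kπ/194); max |λ| at k=1 ⇒ ρ_J = cos(π/194) ≈ 0.999869.
√(1−ρ_J²) = |sin(π/194)| = 0.0161931
ω* = 2/(1+0.0161931) = 1.968130
ρ_SOR = ω* − 1 ≈ 0.968130.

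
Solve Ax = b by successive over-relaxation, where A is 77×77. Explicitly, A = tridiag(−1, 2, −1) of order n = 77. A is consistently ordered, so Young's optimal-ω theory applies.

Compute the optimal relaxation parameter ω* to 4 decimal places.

½·tridiag(1,0,1) at n=77: λ_k = cos(kπ/78); max |λ| at k=1 ⇒ ρ_J = cos(π/78) ≈ 0.9992.
1 − cos²(π/78) = sin²(π/78) ⇒ √(1−ρ_J²) = sin(π/78) = 0.04027.
ω* = 2 / (1 + 0.04027) = 2 / 1.04027 ≈ 1.9226.
and ρ(B_{ω*}) = 1.9226 − 1 = 0.9226.

ω* = 1.9226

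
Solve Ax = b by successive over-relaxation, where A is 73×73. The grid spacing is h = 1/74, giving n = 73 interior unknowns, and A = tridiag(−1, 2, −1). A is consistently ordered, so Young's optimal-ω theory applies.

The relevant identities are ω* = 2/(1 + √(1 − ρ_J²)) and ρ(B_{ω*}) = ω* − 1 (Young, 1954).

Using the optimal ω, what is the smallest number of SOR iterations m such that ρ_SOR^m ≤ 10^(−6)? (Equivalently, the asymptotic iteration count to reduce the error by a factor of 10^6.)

m = 163

spectrum of D⁻¹(L+U) = {cos(kπ/74) : 1≤k≤73}; ρ_J = cos(π/74) = 0.9990990.
√(1−ρ_J²) = |sin(π/74)| = 0.0424412
Young: ω* = 2/(1+√(1−ρ_J²)) = 2/(1+0.0424412) = 2/1.0424412 = 1.9185734.
Hence ρ(B_{ω*}) = 1.9185734 − 1 = 0.9185734.
For 6 digits: m = 6·ln10 / (−ln 0.9185734) = 13.8155/0.0849335 = 162.663; round up → m = 163.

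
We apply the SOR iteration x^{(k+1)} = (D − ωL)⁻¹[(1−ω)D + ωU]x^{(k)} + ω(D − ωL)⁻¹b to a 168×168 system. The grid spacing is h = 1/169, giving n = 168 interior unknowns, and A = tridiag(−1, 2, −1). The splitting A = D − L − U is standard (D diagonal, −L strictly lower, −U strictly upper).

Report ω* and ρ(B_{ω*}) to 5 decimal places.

ω* = 1.96350, ρ_SOR = 0.96350

spectrum of D⁻¹(L+U) = {cos(kπ/169) : 1≤k≤168}; ρ_J = cos(π/169) = 0.99983.
√(1 − cos²(π/169)) = sin(π/169) ≈ 0.018588.
[ω*] 2 ÷ (1 + 0.018588) = 2 ÷ 1.018588 = 1.96350.
Hence ρ(B_{ω*}) = 1.96350 − 1 = 0.96350.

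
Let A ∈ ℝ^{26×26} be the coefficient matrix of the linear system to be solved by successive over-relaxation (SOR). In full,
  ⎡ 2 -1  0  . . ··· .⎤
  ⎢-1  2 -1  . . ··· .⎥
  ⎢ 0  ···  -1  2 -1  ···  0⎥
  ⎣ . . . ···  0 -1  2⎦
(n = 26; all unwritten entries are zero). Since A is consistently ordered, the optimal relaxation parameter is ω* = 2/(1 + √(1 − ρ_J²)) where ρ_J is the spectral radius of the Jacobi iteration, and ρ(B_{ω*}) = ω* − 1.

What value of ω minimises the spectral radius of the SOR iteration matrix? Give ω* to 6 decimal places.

spectrum of D⁻¹(L+U) = {cos(kπ/27) : 1≤k≤26}; ρ_J = cos(π/27) = 0.993238.
√(1−ρ_J²) = |sin(π/27)| = 0.1160929
ω* = 2/(1 + 0.1160929) = 2/1.1160929 = 1.791966.
ρ_SOR = ω* − 1 = 1.791966 − 1 = 0.791966.

ω* = 1.791966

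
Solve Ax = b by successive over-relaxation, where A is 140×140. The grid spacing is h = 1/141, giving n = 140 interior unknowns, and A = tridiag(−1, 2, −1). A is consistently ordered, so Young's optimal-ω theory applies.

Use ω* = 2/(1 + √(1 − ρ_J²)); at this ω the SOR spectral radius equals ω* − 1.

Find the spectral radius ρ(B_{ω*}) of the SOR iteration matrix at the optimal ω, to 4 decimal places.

ρ_SOR = 0.9564

n=140: λ(B_J) = 1 − λ(A)/2 = cos(kπ/141); k=1 gives ρ_J = 0.9998.
√(1 − cos²(π/141)) = sin(π/141) ≈ 0.02228.
ω* = 2 / (1 + 0.02228) = 2 / 1.02228 ≈ 1.9564.
At ω = 1.9564 every |λ(B_ω)| = ω−1, so ρ_SOR = 0.9564.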